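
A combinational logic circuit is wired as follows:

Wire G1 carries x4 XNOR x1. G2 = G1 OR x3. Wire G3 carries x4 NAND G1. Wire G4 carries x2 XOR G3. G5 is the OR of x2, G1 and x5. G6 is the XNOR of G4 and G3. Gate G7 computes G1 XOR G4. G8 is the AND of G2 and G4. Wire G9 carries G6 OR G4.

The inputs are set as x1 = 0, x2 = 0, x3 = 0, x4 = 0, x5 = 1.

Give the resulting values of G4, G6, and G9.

G4 = 1, G6 = 1, G9 = 1

G1 = x4 XNOR x1 = 0 XNOR 0 = 1
G3 = x4 NAND G1 = 0 NAND 1 = 1
G4 = x2 XOR G3 = 0 XOR 1 = 1
G6 = G4 XNOR G3 = 1 XNOR 1 = 1
G9 = G6 OR G4 = 1 OR 1 = 1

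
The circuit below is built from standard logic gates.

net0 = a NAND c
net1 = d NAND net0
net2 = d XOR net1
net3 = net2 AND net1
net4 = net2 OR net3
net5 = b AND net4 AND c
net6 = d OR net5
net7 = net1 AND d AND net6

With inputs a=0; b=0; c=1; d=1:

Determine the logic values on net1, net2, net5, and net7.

net0 = a NAND c = 0 NAND 1 = 1
net1 = d NAND net0 = 1 NAND 1 = 0
net2 = d XOR net1 = 1 XOR 0 = 1
net3 = net2 AND net1 = 1 AND 0 = 0
net4 = net2 OR net3 = 1 OR 0 = 1
net5 = b AND net4 AND c = 0 AND 1 AND 1 = 0
net6 = d OR net5 = 1 OR 0 = 1
net7 = net1 AND d AND net6 = 0 AND 1 AND 1 = 0

net1 = 0, net2 = 1, net5 = 0, net7 = 0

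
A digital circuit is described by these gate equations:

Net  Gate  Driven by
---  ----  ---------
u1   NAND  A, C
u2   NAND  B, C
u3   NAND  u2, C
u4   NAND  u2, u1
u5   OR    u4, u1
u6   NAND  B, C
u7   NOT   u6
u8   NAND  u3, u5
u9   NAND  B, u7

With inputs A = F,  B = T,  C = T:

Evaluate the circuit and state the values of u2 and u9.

u2 = B NAND C = T NAND T = F
u6 = B NAND C = T NAND T = F
u7 = NOT u6 = NOT F = T
u9 = B NAND u7 = T NAND T = F

u2 = F, u9 = F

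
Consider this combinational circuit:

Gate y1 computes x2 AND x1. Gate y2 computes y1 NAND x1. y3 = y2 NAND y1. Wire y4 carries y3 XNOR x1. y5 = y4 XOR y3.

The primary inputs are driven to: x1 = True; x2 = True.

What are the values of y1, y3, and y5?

y1 = True, y3 = True, y5 = False

y1 = x2 AND x1 = True AND True = True
y2 = y1 NAND x1 = True NAND True = False
y3 = y2 NAND y1 = False NAND True = True
y4 = y3 XNOR x1 = True XNOR True = True
y5 = y4 XOR y3 = True XOR True = False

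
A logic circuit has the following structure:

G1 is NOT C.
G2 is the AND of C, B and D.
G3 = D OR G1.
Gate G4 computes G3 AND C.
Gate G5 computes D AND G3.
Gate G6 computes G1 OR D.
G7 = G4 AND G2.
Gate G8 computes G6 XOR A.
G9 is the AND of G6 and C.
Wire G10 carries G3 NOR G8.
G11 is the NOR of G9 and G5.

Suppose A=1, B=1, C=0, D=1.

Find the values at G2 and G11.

G2 = 0; G11 = 0

G1 = NOT C = NOT 0 = 1
G2 = C AND B AND D = 0 AND 1 AND 1 = 0
G3 = D OR G1 = 1 OR 1 = 1
G5 = D AND G3 = 1 AND 1 = 1
G6 = G1 OR D = 1 OR 1 = 1
G9 = G6 AND C = 1 AND 0 = 0
G11 = G9 NOR G5 = 0 NOR 1 = 0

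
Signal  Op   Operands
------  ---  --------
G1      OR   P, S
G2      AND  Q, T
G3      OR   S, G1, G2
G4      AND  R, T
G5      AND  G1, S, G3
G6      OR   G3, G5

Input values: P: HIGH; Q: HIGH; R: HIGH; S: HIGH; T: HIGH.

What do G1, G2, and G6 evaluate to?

G1 = P OR S = HIGH OR HIGH = HIGH
G2 = Q AND T = HIGH AND HIGH = HIGH
G3 = S OR G1 OR G2 = HIGH OR HIGH OR HIGH = HIGH
G5 = G1 AND S AND G3 = HIGH AND HIGH AND HIGH = HIGH
G6 = G3 OR G5 = HIGH OR HIGH = HIGH

G1 = HIGH, G2 = HIGH, G6 = HIGH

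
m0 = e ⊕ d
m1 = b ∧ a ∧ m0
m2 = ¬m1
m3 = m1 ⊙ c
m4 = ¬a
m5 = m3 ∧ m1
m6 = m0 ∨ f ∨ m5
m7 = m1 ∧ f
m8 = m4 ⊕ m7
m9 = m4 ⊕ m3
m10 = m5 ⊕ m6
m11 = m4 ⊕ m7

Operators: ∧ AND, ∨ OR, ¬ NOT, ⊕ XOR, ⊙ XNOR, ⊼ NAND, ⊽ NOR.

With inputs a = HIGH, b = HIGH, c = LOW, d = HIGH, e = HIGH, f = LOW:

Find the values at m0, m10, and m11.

m0 = e XOR d = HIGH XOR HIGH = LOW
m1 = b AND a AND m0 = HIGH AND HIGH AND LOW = LOW
m3 = m1 XNOR c = LOW XNOR LOW = HIGH
m4 = NOT a = NOT HIGH = LOW
m5 = m3 AND m1 = HIGH AND LOW = LOW
m6 = m0 OR f OR m5 = LOW OR LOW OR LOW = LOW
m7 = m1 AND f = LOW AND LOW = LOW
m10 = m5 XOR m6 = LOW XOR LOW = LOW
m11 = m4 XOR m7 = LOW XOR LOW = LOW

m0 = LOW, m10 = LOW, m11 = LOW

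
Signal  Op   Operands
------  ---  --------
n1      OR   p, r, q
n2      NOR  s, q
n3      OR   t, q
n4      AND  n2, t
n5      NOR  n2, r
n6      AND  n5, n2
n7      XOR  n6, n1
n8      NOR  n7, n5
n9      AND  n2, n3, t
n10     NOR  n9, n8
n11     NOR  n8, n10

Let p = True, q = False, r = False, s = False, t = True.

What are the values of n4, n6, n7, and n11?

n4 = True, n6 = False, n7 = True, n11 = True

n1 = p OR r OR q = True OR False OR False = True
n2 = s NOR q = False NOR False = True
n3 = t OR q = True OR False = True
n4 = n2 AND t = True AND True = True
n5 = n2 NOR r = True NOR False = False
n6 = n5 AND n2 = False AND True = False
n7 = n6 XOR n1 = False XOR True = True
n8 = n7 NOR n5 = True NOR False = False
n9 = n2 AND n3 AND t = True AND True AND True = True
n10 = n9 NOR n8 = True NOR False = False
n11 = n8 NOR n10 = False NOR False = True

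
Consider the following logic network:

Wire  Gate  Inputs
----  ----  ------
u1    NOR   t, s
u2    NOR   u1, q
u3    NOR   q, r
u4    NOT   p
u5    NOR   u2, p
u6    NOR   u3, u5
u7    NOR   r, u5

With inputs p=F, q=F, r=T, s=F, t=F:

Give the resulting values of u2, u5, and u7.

u2 = F  u5 = T  u7 = F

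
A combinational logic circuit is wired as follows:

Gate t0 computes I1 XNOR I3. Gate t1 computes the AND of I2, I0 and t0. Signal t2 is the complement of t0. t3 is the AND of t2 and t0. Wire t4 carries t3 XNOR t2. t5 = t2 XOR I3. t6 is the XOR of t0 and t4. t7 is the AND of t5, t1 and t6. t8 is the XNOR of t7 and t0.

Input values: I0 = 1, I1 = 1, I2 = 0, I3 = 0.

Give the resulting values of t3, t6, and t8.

t3 = 0, t6 = 0, t8 = 1

t0 = I1 XNOR I3 = 1 XNOR 0 = 0
t1 = I2 AND I0 AND t0 = 0 AND 1 AND 0 = 0
t2 = NOT t0 = NOT 0 = 1
t3 = t2 AND t0 = 1 AND 0 = 0
t4 = t3 XNOR t2 = 0 XNOR 1 = 0
t5 = t2 XOR I3 = 1 XOR 0 = 1
t6 = t0 XOR t4 = 0 XOR 0 = 0
t7 = t5 AND t1 AND t6 = 1 AND 0 AND 0 = 0
t8 = t7 XNOR t0 = 0 XNOR 0 = 1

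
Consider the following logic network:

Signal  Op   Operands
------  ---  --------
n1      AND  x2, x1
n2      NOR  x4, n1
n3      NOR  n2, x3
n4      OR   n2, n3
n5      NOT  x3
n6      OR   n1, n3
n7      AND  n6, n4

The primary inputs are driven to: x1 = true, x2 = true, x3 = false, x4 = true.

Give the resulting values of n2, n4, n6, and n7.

n1 = x2 AND x1 = true AND true = true
n2 = x4 NOR n1 = true NOR true = false
n3 = n2 NOR x3 = false NOR false = true
n4 = n2 OR n3 = false OR true = true
n6 = n1 OR n3 = true OR true = true
n7 = n6 AND n4 = true AND true = true

n2 = false, n4 = true, n6 = true, n7 = true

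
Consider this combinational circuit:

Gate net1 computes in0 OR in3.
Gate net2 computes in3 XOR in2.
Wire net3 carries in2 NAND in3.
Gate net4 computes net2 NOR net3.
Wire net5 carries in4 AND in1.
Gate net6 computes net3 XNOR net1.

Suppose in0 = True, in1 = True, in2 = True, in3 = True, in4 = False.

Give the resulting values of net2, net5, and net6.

net2 = False, net5 = False, net6 = False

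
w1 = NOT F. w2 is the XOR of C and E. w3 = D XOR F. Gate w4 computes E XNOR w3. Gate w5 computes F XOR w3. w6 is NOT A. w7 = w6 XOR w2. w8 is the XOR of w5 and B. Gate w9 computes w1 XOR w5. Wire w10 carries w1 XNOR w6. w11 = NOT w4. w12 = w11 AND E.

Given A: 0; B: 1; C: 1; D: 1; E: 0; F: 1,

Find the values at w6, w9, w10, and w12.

w6 = 1; w9 = 1; w10 = 0; w12 = 0

w1 = NOT F = NOT 1 = 0
w3 = D XOR F = 1 XOR 1 = 0
w4 = E XNOR w3 = 0 XNOR 0 = 1
w5 = F XOR w3 = 1 XOR 0 = 1
w6 = NOT A = NOT 0 = 1
w9 = w1 XOR w5 = 0 XOR 1 = 1
w10 = w1 XNOR w6 = 0 XNOR 1 = 0
w11 = NOT w4 = NOT 1 = 0
w12 = w11 AND E = 0 AND 0 = 0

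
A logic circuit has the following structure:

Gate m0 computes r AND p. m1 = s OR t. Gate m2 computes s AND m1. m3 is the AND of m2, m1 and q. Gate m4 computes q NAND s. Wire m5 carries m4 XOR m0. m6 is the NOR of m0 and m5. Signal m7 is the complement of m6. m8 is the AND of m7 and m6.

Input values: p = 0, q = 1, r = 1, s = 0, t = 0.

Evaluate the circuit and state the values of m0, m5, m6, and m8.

m0 = r AND p = 1 AND 0 = 0
m4 = q NAND s = 1 NAND 0 = 1
m5 = m4 XOR m0 = 1 XOR 0 = 1
m6 = m0 NOR m5 = 0 NOR 1 = 0
m7 = NOT m6 = NOT 0 = 1
m8 = m7 AND m6 = 1 AND 0 = 0

m0 = 0  m5 = 1  m6 = 0  m8 = 0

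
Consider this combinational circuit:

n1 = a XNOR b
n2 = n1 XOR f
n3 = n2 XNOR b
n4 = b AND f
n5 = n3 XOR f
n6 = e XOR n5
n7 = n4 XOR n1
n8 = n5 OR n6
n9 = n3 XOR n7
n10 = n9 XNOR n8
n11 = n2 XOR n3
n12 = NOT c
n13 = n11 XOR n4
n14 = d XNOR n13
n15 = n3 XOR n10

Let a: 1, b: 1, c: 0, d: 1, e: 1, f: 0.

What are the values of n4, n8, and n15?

n1 = a XNOR b = 1 XNOR 1 = 1
n2 = n1 XOR f = 1 XOR 0 = 1
n3 = n2 XNOR b = 1 XNOR 1 = 1
n4 = b AND f = 1 AND 0 = 0
n5 = n3 XOR f = 1 XOR 0 = 1
n6 = e XOR n5 = 1 XOR 1 = 0
n7 = n4 XOR n1 = 0 XOR 1 = 1
n8 = n5 OR n6 = 1 OR 0 = 1
n9 = n3 XOR n7 = 1 XOR 1 = 0
n10 = n9 XNOR n8 = 0 XNOR 1 = 0
n15 = n3 XOR n10 = 1 XOR 0 = 1

n4 = 0, n8 = 1, n15 = 1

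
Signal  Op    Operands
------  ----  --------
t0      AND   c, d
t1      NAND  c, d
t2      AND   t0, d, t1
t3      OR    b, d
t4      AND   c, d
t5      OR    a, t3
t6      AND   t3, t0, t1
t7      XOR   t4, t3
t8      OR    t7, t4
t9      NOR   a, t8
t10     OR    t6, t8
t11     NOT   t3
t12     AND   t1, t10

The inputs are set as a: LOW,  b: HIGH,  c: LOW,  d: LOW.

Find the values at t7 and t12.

t7 = HIGH; t12 = HIGH

t0 = c AND d = LOW AND LOW = LOW
t1 = c NAND d = LOW NAND LOW = HIGH
t3 = b OR d = HIGH OR LOW = HIGH
t4 = c AND d = LOW AND LOW = LOW
t6 = t3 AND t0 AND t1 = HIGH AND LOW AND HIGH = LOW
t7 = t4 XOR t3 = LOW XOR HIGH = HIGH
t8 = t7 OR t4 = HIGH OR LOW = HIGH
t10 = t6 OR t8 = LOW OR HIGH = HIGH
t12 = t1 AND t10 = HIGH AND HIGH = HIGH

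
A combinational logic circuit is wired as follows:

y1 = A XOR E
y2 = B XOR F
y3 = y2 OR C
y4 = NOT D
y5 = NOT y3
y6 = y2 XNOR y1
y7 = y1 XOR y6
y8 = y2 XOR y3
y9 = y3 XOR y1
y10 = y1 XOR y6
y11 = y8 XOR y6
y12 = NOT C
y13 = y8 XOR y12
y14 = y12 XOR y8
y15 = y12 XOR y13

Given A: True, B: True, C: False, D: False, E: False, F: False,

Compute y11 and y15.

y11 = True  y15 = False

y1 = A XOR E = True XOR False = True
y2 = B XOR F = True XOR False = True
y3 = y2 OR C = True OR False = True
y6 = y2 XNOR y1 = True XNOR True = True
y8 = y2 XOR y3 = True XOR True = False
y11 = y8 XOR y6 = False XOR True = True
y12 = NOT C = NOT False = True
y13 = y8 XOR y12 = False XOR True = True
y15 = y12 XOR y13 = True XOR True = False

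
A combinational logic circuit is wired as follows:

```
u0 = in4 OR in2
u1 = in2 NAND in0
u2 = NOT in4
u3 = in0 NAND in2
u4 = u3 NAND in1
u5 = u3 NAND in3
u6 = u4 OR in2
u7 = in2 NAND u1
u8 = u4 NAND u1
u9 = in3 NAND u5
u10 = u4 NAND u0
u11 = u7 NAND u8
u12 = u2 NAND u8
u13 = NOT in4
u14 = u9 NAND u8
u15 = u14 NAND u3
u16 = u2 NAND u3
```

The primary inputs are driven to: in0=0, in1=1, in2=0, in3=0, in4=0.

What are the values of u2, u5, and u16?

u2 = 1  u5 = 1  u16 = 0

u2 = NOT in4 = NOT 0 = 1
u3 = in0 NAND in2 = 0 NAND 0 = 1
u5 = u3 NAND in3 = 1 NAND 0 = 1
u16 = u2 NAND u3 = 1 NAND 1 = 0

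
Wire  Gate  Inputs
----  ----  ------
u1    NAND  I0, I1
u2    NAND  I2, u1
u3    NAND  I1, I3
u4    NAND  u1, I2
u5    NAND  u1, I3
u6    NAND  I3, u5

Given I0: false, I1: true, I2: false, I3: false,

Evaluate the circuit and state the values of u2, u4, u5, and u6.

u1 = I0 NAND I1 = false NAND true = true
u2 = I2 NAND u1 = false NAND true = true
u4 = u1 NAND I2 = true NAND false = true
u5 = u1 NAND I3 = true NAND false = true
u6 = I3 NAND u5 = false NAND true = true

u2 = true, u4 = true, u5 = true, u6 = true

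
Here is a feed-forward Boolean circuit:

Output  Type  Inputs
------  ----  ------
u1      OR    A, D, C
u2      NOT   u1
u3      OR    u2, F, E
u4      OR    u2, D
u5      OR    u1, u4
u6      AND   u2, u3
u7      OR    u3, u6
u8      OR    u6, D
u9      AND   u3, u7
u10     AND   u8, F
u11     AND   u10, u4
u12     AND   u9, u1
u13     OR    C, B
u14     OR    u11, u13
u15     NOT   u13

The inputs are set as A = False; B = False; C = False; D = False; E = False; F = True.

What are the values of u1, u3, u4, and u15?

u1 = False  u3 = True  u4 = True  u15 = True

u1 = A OR D OR C = False OR False OR False = False
u2 = NOT u1 = NOT False = True
u3 = u2 OR F OR E = True OR True OR False = True
u4 = u2 OR D = True OR False = True
u13 = C OR B = False OR False = False
u15 = NOT u13 = NOT False = True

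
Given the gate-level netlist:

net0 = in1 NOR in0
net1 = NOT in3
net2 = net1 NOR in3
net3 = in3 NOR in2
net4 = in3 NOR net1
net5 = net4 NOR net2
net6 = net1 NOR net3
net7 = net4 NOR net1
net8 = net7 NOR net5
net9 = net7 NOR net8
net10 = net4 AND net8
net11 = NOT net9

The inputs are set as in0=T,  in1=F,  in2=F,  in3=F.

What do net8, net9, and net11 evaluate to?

net1 = NOT in3 = NOT F = T
net2 = net1 NOR in3 = T NOR F = F
net4 = in3 NOR net1 = F NOR T = F
net5 = net4 NOR net2 = F NOR F = T
net7 = net4 NOR net1 = F NOR T = F
net8 = net7 NOR net5 = F NOR T = F
net9 = net7 NOR net8 = F NOR F = T
net11 = NOT net9 = NOT T = F

net8 = F  net9 = T  net11 = F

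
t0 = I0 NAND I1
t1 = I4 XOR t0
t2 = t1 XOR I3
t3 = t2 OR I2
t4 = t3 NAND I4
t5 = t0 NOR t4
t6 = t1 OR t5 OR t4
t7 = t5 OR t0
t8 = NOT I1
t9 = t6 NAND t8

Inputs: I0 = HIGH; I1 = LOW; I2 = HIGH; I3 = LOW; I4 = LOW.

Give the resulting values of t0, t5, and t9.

t0 = HIGH; t5 = LOW; t9 = LOW

t0 = I0 NAND I1 = HIGH NAND LOW = HIGH
t1 = I4 XOR t0 = LOW XOR HIGH = HIGH
t2 = t1 XOR I3 = HIGH XOR LOW = HIGH
t3 = t2 OR I2 = HIGH OR HIGH = HIGH
t4 = t3 NAND I4 = HIGH NAND LOW = HIGH
t5 = t0 NOR t4 = HIGH NOR HIGH = LOW
t6 = t1 OR t5 OR t4 = HIGH OR LOW OR HIGH = HIGH
t8 = NOT I1 = NOT LOW = HIGH
t9 = t6 NAND t8 = HIGH NAND HIGH = LOW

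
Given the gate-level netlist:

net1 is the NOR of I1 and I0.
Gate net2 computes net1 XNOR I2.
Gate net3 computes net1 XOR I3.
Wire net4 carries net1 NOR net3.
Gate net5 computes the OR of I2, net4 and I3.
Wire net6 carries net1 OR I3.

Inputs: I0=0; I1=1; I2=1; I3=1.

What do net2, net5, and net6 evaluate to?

net2 = 0, net5 = 1, net6 = 1

net1 = I1 NOR I0 = 1 NOR 0 = 0
net2 = net1 XNOR I2 = 0 XNOR 1 = 0
net3 = net1 XOR I3 = 0 XOR 1 = 1
net4 = net1 NOR net3 = 0 NOR 1 = 0
net5 = I2 OR net4 OR I3 = 1 OR 0 OR 1 = 1
net6 = net1 OR I3 = 0 OR 1 = 1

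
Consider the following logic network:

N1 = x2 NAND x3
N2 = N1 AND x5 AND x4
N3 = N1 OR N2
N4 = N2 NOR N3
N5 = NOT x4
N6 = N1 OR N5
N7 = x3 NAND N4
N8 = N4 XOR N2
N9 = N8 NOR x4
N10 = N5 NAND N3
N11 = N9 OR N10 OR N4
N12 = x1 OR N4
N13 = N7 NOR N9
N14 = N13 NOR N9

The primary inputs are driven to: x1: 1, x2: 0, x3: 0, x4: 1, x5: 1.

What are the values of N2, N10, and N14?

N2 = 1, N10 = 1, N14 = 1

N1 = x2 NAND x3 = 0 NAND 0 = 1
N2 = N1 AND x5 AND x4 = 1 AND 1 AND 1 = 1
N3 = N1 OR N2 = 1 OR 1 = 1
N4 = N2 NOR N3 = 1 NOR 1 = 0
N5 = NOT x4 = NOT 1 = 0
N7 = x3 NAND N4 = 0 NAND 0 = 1
N8 = N4 XOR N2 = 0 XOR 1 = 1
N9 = N8 NOR x4 = 1 NOR 1 = 0
N10 = N5 NAND N3 = 0 NAND 1 = 1
N13 = N7 NOR N9 = 1 NOR 0 = 0
N14 = N13 NOR N9 = 0 NOR 0 = 1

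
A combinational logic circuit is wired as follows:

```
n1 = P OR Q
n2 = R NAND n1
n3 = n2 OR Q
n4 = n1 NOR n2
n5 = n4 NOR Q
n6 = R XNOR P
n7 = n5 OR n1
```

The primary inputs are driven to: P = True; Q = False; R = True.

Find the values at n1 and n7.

n1 = True, n7 = True

n1 = P OR Q = True OR False = True
n2 = R NAND n1 = True NAND True = False
n4 = n1 NOR n2 = True NOR False = False
n5 = n4 NOR Q = False NOR False = True
n7 = n5 OR n1 = True OR True = True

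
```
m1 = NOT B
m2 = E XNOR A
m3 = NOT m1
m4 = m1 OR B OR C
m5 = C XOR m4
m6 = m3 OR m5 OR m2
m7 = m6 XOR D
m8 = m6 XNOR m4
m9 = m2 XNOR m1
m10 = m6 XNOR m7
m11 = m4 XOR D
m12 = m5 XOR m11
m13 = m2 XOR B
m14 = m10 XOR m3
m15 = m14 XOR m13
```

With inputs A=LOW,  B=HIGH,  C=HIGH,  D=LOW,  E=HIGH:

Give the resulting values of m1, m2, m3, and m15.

m1 = NOT B = NOT HIGH = LOW
m2 = E XNOR A = HIGH XNOR LOW = LOW
m3 = NOT m1 = NOT LOW = HIGH
m4 = m1 OR B OR C = LOW OR HIGH OR HIGH = HIGH
m5 = C XOR m4 = HIGH XOR HIGH = LOW
m6 = m3 OR m5 OR m2 = HIGH OR LOW OR LOW = HIGH
m7 = m6 XOR D = HIGH XOR LOW = HIGH
m10 = m6 XNOR m7 = HIGH XNOR HIGH = HIGH
m13 = m2 XOR B = LOW XOR HIGH = HIGH
m14 = m10 XOR m3 = HIGH XOR HIGH = LOW
m15 = m14 XOR m13 = LOW XOR HIGH = HIGH

m1 = LOW; m2 = LOW; m3 = HIGH; m15 = HIGH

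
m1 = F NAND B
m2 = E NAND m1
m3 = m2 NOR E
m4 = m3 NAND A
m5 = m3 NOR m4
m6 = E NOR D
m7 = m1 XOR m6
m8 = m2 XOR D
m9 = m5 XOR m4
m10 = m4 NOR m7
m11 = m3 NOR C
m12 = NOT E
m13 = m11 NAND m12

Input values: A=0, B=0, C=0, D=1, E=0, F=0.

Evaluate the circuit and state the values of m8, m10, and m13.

m8 = 0, m10 = 0, m13 = 0

m1 = F NAND B = 0 NAND 0 = 1
m2 = E NAND m1 = 0 NAND 1 = 1
m3 = m2 NOR E = 1 NOR 0 = 0
m4 = m3 NAND A = 0 NAND 0 = 1
m6 = E NOR D = 0 NOR 1 = 0
m7 = m1 XOR m6 = 1 XOR 0 = 1
m8 = m2 XOR D = 1 XOR 1 = 0
m10 = m4 NOR m7 = 1 NOR 1 = 0
m11 = m3 NOR C = 0 NOR 0 = 1
m12 = NOT E = NOT 0 = 1
m13 = m11 NAND m12 = 1 NAND 1 = 0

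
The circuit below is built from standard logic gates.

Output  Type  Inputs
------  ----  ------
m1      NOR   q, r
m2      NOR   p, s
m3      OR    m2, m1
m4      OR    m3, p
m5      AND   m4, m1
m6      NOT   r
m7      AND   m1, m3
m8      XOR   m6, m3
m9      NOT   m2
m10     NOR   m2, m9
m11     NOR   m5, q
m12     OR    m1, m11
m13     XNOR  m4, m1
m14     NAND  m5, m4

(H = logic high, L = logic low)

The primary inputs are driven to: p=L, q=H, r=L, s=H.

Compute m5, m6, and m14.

m5 = L  m6 = H  m14 = H

m1 = q NOR r = H NOR L = L
m2 = p NOR s = L NOR H = L
m3 = m2 OR m1 = L OR L = L
m4 = m3 OR p = L OR L = L
m5 = m4 AND m1 = L AND L = L
m6 = NOT r = NOT L = H
m14 = m5 NAND m4 = L NAND L = H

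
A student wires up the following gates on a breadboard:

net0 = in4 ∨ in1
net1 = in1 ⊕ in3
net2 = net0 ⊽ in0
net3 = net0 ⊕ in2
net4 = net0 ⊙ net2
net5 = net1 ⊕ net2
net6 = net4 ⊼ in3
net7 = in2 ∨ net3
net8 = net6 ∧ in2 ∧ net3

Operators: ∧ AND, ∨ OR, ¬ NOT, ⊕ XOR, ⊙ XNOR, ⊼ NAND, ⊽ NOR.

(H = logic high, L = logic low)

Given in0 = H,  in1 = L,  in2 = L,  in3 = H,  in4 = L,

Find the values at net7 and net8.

net7 = L, net8 = L

net0 = in4 OR in1 = L OR L = L
net2 = net0 NOR in0 = L NOR H = L
net3 = net0 XOR in2 = L XOR L = L
net4 = net0 XNOR net2 = L XNOR L = H
net6 = net4 NAND in3 = H NAND H = L
net7 = in2 OR net3 = L OR L = L
net8 = net6 AND in2 AND net3 = L AND L AND L = L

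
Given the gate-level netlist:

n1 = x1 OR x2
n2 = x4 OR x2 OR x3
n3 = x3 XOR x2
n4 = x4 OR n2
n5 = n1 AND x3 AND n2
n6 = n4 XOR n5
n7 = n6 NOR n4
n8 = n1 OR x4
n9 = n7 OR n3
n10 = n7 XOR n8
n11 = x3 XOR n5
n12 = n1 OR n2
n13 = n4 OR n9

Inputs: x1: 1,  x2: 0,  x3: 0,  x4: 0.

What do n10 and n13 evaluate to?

n1 = x1 OR x2 = 1 OR 0 = 1
n2 = x4 OR x2 OR x3 = 0 OR 0 OR 0 = 0
n3 = x3 XOR x2 = 0 XOR 0 = 0
n4 = x4 OR n2 = 0 OR 0 = 0
n5 = n1 AND x3 AND n2 = 1 AND 0 AND 0 = 0
n6 = n4 XOR n5 = 0 XOR 0 = 0
n7 = n6 NOR n4 = 0 NOR 0 = 1
n8 = n1 OR x4 = 1 OR 0 = 1
n9 = n7 OR n3 = 1 OR 0 = 1
n10 = n7 XOR n8 = 1 XOR 1 = 0
n13 = n4 OR n9 = 0 OR 1 = 1

n10 = 0; n13 = 1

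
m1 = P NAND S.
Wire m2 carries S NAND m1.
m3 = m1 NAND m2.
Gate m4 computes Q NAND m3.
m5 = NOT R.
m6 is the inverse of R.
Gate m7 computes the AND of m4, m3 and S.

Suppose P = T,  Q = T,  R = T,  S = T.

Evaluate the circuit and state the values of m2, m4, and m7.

m2 = T, m4 = F, m7 = F

m1 = P NAND S = T NAND T = F
m2 = S NAND m1 = T NAND F = T
m3 = m1 NAND m2 = F NAND T = T
m4 = Q NAND m3 = T NAND T = F
m7 = m4 AND m3 AND S = F AND T AND T = F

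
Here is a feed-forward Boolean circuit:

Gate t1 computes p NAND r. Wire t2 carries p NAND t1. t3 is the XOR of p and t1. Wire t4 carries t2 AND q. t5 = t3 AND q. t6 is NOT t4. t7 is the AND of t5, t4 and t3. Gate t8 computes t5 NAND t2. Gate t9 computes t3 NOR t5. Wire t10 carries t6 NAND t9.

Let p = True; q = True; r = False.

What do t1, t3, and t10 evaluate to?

t1 = p NAND r = True NAND False = True
t2 = p NAND t1 = True NAND True = False
t3 = p XOR t1 = True XOR True = False
t4 = t2 AND q = False AND True = False
t5 = t3 AND q = False AND True = False
t6 = NOT t4 = NOT False = True
t9 = t3 NOR t5 = False NOR False = True
t10 = t6 NAND t9 = True NAND True = False

t1 = True, t3 = False, t10 = False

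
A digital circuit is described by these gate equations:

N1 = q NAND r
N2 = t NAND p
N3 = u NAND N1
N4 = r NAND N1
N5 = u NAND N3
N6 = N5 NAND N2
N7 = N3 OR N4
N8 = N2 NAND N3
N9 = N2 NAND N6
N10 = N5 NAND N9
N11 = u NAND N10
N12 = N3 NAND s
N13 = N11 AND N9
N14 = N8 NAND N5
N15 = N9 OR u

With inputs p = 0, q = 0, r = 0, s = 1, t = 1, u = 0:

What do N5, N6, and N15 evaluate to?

N5 = 1; N6 = 0; N15 = 1

N1 = q NAND r = 0 NAND 0 = 1
N2 = t NAND p = 1 NAND 0 = 1
N3 = u NAND N1 = 0 NAND 1 = 1
N5 = u NAND N3 = 0 NAND 1 = 1
N6 = N5 NAND N2 = 1 NAND 1 = 0
N9 = N2 NAND N6 = 1 NAND 0 = 1
N15 = N9 OR u = 1 OR 0 = 1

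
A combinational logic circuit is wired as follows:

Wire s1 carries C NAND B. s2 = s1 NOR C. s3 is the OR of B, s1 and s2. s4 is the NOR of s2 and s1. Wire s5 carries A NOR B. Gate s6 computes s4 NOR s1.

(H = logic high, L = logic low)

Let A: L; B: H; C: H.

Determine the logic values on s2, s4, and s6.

s2 = L  s4 = H  s6 = L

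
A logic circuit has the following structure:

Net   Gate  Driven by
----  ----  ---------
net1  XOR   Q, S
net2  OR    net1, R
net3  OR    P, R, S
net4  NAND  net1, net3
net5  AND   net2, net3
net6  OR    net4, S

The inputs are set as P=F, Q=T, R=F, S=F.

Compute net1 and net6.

net1 = Q XOR S = T XOR F = T
net3 = P OR R OR S = F OR F OR F = F
net4 = net1 NAND net3 = T NAND F = T
net6 = net4 OR S = T OR F = T

net1 = T; net6 = T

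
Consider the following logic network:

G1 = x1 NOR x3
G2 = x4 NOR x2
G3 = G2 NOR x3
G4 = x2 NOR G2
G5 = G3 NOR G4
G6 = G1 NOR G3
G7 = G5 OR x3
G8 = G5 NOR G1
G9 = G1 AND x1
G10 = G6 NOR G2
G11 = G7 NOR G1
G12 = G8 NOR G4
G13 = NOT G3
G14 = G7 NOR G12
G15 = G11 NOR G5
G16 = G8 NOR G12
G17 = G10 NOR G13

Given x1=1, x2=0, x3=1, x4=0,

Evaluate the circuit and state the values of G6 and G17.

G6 = 1; G17 = 0

G1 = x1 NOR x3 = 1 NOR 1 = 0
G2 = x4 NOR x2 = 0 NOR 0 = 1
G3 = G2 NOR x3 = 1 NOR 1 = 0
G6 = G1 NOR G3 = 0 NOR 0 = 1
G10 = G6 NOR G2 = 1 NOR 1 = 0
G13 = NOT G3 = NOT 0 = 1
G17 = G10 NOR G13 = 0 NOR 1 = 0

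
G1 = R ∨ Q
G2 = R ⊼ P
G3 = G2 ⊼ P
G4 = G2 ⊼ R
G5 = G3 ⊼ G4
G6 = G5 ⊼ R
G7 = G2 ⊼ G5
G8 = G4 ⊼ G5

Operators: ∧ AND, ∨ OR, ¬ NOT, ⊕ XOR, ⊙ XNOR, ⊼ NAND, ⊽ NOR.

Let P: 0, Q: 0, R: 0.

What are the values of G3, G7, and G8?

G2 = R NAND P = 0 NAND 0 = 1
G3 = G2 NAND P = 1 NAND 0 = 1
G4 = G2 NAND R = 1 NAND 0 = 1
G5 = G3 NAND G4 = 1 NAND 1 = 0
G7 = G2 NAND G5 = 1 NAND 0 = 1
G8 = G4 NAND G5 = 1 NAND 0 = 1

G3 = 1, G7 = 1, G8 = 1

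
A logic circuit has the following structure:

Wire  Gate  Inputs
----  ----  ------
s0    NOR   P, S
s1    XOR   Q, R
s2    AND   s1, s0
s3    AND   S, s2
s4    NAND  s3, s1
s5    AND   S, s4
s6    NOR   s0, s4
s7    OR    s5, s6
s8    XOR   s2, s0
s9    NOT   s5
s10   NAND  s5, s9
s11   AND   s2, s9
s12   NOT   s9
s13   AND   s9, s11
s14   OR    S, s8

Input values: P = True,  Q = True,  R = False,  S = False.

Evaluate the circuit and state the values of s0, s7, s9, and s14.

s0 = False, s7 = False, s9 = True, s14 = False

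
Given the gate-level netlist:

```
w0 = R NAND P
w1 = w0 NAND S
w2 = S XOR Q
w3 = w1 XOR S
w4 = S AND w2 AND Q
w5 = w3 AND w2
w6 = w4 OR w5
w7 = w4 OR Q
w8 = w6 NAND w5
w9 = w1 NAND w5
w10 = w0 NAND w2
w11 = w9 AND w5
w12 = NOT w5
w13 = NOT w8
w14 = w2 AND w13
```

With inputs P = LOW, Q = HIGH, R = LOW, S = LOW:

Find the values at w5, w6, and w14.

w0 = R NAND P = LOW NAND LOW = HIGH
w1 = w0 NAND S = HIGH NAND LOW = HIGH
w2 = S XOR Q = LOW XOR HIGH = HIGH
w3 = w1 XOR S = HIGH XOR LOW = HIGH
w4 = S AND w2 AND Q = LOW AND HIGH AND HIGH = LOW
w5 = w3 AND w2 = HIGH AND HIGH = HIGH
w6 = w4 OR w5 = LOW OR HIGH = HIGH
w8 = w6 NAND w5 = HIGH NAND HIGH = LOW
w13 = NOT w8 = NOT LOW = HIGH
w14 = w2 AND w13 = HIGH AND HIGH = HIGH

w5 = HIGH  w6 = HIGH  w14 = HIGH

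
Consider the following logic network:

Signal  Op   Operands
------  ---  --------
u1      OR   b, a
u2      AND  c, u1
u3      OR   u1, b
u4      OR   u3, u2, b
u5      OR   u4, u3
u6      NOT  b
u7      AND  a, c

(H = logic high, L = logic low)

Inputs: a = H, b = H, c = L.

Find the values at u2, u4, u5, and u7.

u1 = b OR a = H OR H = H
u2 = c AND u1 = L AND H = L
u3 = u1 OR b = H OR H = H
u4 = u3 OR u2 OR b = H OR L OR H = H
u5 = u4 OR u3 = H OR H = H
u7 = a AND c = H AND L = L

u2 = L, u4 = H, u5 = H, u7 = L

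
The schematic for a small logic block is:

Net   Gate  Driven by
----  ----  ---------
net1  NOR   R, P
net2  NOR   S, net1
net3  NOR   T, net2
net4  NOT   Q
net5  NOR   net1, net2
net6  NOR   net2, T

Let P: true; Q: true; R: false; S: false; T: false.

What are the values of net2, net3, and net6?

net2 = true, net3 = false, net6 = false

net1 = R NOR P = false NOR true = false
net2 = S NOR net1 = false NOR false = true
net3 = T NOR net2 = false NOR true = false
net6 = net2 NOR T = true NOR false = false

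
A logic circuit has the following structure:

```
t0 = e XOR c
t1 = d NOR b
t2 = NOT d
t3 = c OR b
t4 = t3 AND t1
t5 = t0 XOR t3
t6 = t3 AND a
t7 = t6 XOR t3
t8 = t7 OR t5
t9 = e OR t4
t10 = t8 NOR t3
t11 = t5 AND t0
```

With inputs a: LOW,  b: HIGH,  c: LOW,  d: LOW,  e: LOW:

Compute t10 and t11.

t10 = LOW  t11 = LOW

t0 = e XOR c = LOW XOR LOW = LOW
t3 = c OR b = LOW OR HIGH = HIGH
t5 = t0 XOR t3 = LOW XOR HIGH = HIGH
t6 = t3 AND a = HIGH AND LOW = LOW
t7 = t6 XOR t3 = LOW XOR HIGH = HIGH
t8 = t7 OR t5 = HIGH OR HIGH = HIGH
t10 = t8 NOR t3 = HIGH NOR HIGH = LOW
t11 = t5 AND t0 = HIGH AND LOW = LOW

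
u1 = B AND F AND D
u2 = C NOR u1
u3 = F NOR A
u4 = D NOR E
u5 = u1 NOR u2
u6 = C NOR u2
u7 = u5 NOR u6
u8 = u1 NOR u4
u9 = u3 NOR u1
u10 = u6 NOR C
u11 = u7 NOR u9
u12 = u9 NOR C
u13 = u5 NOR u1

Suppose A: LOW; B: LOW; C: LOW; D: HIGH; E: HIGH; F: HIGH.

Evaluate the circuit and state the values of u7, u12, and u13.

u7 = HIGH, u12 = LOW, u13 = HIGH

u1 = B AND F AND D = LOW AND HIGH AND HIGH = LOW
u2 = C NOR u1 = LOW NOR LOW = HIGH
u3 = F NOR A = HIGH NOR LOW = LOW
u5 = u1 NOR u2 = LOW NOR HIGH = LOW
u6 = C NOR u2 = LOW NOR HIGH = LOW
u7 = u5 NOR u6 = LOW NOR LOW = HIGH
u9 = u3 NOR u1 = LOW NOR LOW = HIGH
u12 = u9 NOR C = HIGH NOR LOW = LOW
u13 = u5 NOR u1 = LOW NOR LOW = HIGH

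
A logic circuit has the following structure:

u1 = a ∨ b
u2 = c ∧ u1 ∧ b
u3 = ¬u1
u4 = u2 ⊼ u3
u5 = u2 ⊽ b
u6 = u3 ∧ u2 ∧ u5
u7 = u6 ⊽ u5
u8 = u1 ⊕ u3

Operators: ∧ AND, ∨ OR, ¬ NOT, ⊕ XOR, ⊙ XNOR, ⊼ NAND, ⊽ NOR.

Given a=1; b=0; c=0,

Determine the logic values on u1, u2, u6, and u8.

u1 = a OR b = 1 OR 0 = 1
u2 = c AND u1 AND b = 0 AND 1 AND 0 = 0
u3 = NOT u1 = NOT 1 = 0
u5 = u2 NOR b = 0 NOR 0 = 1
u6 = u3 AND u2 AND u5 = 0 AND 0 AND 1 = 0
u8 = u1 XOR u3 = 1 XOR 0 = 1

u1 = 1, u2 = 0, u6 = 0, u8 = 1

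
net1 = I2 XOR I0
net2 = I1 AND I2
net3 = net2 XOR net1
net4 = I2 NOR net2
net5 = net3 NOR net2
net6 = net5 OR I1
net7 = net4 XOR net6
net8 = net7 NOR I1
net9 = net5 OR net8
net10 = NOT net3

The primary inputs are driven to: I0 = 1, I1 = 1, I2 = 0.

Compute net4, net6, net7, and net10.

net1 = I2 XOR I0 = 0 XOR 1 = 1
net2 = I1 AND I2 = 1 AND 0 = 0
net3 = net2 XOR net1 = 0 XOR 1 = 1
net4 = I2 NOR net2 = 0 NOR 0 = 1
net5 = net3 NOR net2 = 1 NOR 0 = 0
net6 = net5 OR I1 = 0 OR 1 = 1
net7 = net4 XOR net6 = 1 XOR 1 = 0
net10 = NOT net3 = NOT 1 = 0

net4 = 1  net6 = 1  net7 = 0  net10 = 0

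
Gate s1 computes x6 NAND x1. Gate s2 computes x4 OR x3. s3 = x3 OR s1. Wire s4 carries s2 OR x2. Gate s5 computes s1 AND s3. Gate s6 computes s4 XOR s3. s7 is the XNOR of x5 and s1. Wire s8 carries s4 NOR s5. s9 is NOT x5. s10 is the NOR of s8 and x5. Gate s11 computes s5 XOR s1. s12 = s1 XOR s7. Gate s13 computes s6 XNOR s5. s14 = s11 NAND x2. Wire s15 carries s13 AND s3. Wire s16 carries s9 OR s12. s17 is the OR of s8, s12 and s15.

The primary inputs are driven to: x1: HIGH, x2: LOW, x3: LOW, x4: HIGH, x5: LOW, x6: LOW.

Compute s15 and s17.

s1 = x6 NAND x1 = LOW NAND HIGH = HIGH
s2 = x4 OR x3 = HIGH OR LOW = HIGH
s3 = x3 OR s1 = LOW OR HIGH = HIGH
s4 = s2 OR x2 = HIGH OR LOW = HIGH
s5 = s1 AND s3 = HIGH AND HIGH = HIGH
s6 = s4 XOR s3 = HIGH XOR HIGH = LOW
s7 = x5 XNOR s1 = LOW XNOR HIGH = LOW
s8 = s4 NOR s5 = HIGH NOR HIGH = LOW
s12 = s1 XOR s7 = HIGH XOR LOW = HIGH
s13 = s6 XNOR s5 = LOW XNOR HIGH = LOW
s15 = s13 AND s3 = LOW AND HIGH = LOW
s17 = s8 OR s12 OR s15 = LOW OR HIGH OR LOW = HIGH

s15 = LOW  s17 = HIGH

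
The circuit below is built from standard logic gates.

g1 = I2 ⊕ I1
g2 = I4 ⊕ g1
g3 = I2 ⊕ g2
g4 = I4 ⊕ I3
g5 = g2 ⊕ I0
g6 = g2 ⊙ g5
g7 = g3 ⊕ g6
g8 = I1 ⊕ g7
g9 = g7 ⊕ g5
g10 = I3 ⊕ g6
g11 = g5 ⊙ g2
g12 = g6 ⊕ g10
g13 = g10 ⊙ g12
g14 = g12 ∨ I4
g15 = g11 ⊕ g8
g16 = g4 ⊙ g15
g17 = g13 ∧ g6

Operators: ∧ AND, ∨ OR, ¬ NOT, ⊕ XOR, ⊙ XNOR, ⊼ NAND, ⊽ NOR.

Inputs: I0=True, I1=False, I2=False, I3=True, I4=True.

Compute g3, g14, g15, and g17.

g3 = True, g14 = True, g15 = True, g17 = False

g1 = I2 XOR I1 = False XOR False = False
g2 = I4 XOR g1 = True XOR False = True
g3 = I2 XOR g2 = False XOR True = True
g5 = g2 XOR I0 = True XOR True = False
g6 = g2 XNOR g5 = True XNOR False = False
g7 = g3 XOR g6 = True XOR False = True
g8 = I1 XOR g7 = False XOR True = True
g10 = I3 XOR g6 = True XOR False = True
g11 = g5 XNOR g2 = False XNOR True = False
g12 = g6 XOR g10 = False XOR True = True
g13 = g10 XNOR g12 = True XNOR True = True
g14 = g12 OR I4 = True OR True = True
g15 = g11 XOR g8 = False XOR True = True
g17 = g13 AND g6 = True AND False = False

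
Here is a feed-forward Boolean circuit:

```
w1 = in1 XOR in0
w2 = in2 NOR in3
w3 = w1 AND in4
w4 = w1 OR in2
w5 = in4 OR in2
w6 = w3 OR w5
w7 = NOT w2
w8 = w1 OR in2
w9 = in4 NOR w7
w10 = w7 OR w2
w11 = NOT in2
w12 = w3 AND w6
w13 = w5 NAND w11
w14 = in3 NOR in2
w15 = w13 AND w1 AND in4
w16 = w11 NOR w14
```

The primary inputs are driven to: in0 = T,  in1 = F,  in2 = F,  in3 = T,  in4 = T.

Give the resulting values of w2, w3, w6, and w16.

w1 = in1 XOR in0 = F XOR T = T
w2 = in2 NOR in3 = F NOR T = F
w3 = w1 AND in4 = T AND T = T
w5 = in4 OR in2 = T OR F = T
w6 = w3 OR w5 = T OR T = T
w11 = NOT in2 = NOT F = T
w14 = in3 NOR in2 = T NOR F = F
w16 = w11 NOR w14 = T NOR F = F

w2 = F  w3 = T  w6 = T  w16 = F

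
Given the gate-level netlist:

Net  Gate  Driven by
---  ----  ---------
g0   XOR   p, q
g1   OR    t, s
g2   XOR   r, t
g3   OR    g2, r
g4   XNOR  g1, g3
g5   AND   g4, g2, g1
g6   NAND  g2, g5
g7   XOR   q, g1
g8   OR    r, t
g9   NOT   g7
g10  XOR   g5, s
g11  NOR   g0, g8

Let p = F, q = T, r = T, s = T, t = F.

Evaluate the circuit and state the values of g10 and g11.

g10 = F; g11 = F

g0 = p XOR q = F XOR T = T
g1 = t OR s = F OR T = T
g2 = r XOR t = T XOR F = T
g3 = g2 OR r = T OR T = T
g4 = g1 XNOR g3 = T XNOR T = T
g5 = g4 AND g2 AND g1 = T AND T AND T = T
g8 = r OR t = T OR F = T
g10 = g5 XOR s = T XOR T = F
g11 = g0 NOR g8 = T NOR T = F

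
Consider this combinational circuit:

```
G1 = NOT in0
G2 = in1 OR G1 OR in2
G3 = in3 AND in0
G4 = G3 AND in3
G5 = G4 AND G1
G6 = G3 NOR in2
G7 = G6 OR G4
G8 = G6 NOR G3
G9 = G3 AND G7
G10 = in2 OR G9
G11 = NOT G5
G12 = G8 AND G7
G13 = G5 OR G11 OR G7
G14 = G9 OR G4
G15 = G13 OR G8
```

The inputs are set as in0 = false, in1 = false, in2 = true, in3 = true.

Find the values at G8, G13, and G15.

G8 = true, G13 = true, G15 = true

G1 = NOT in0 = NOT false = true
G3 = in3 AND in0 = true AND false = false
G4 = G3 AND in3 = false AND true = false
G5 = G4 AND G1 = false AND true = false
G6 = G3 NOR in2 = false NOR true = false
G7 = G6 OR G4 = false OR false = false
G8 = G6 NOR G3 = false NOR false = true
G11 = NOT G5 = NOT false = true
G13 = G5 OR G11 OR G7 = false OR true OR false = true
G15 = G13 OR G8 = true OR true = true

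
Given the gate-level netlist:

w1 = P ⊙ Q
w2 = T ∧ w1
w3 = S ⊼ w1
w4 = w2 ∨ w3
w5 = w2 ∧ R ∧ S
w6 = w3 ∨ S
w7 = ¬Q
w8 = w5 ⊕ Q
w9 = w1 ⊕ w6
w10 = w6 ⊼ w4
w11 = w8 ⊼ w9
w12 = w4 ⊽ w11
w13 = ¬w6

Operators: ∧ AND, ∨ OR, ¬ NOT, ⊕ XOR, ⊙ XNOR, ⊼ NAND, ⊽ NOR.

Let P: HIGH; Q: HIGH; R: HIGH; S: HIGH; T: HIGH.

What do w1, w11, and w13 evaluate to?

w1 = HIGH, w11 = HIGH, w13 = LOW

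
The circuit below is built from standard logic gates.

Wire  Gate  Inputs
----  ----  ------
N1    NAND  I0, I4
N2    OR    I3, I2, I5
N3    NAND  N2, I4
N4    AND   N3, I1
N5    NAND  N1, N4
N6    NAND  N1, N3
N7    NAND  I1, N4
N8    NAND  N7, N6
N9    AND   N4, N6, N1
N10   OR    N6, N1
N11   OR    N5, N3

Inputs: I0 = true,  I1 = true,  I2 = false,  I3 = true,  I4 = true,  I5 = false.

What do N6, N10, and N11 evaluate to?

N6 = true; N10 = true; N11 = true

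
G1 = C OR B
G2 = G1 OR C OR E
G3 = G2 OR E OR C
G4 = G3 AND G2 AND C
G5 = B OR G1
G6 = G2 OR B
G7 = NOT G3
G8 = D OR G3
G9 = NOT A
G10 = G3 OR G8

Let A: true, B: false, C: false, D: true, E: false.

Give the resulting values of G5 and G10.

G1 = C OR B = false OR false = false
G2 = G1 OR C OR E = false OR false OR false = false
G3 = G2 OR E OR C = false OR false OR false = false
G5 = B OR G1 = false OR false = false
G8 = D OR G3 = true OR false = true
G10 = G3 OR G8 = false OR true = true

G5 = false  G10 = true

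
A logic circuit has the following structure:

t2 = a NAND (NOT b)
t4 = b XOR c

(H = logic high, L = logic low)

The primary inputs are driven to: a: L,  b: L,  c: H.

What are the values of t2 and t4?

t2 = H, t4 = H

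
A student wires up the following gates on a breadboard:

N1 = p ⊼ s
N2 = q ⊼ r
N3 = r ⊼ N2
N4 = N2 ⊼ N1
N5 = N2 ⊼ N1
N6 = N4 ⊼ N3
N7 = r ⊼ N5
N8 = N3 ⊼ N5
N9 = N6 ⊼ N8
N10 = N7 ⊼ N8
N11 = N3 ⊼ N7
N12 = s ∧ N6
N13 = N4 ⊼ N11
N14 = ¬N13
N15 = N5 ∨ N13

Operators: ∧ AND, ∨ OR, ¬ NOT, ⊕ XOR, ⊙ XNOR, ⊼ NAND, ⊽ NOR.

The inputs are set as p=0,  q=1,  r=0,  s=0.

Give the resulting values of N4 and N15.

N1 = p NAND s = 0 NAND 0 = 1
N2 = q NAND r = 1 NAND 0 = 1
N3 = r NAND N2 = 0 NAND 1 = 1
N4 = N2 NAND N1 = 1 NAND 1 = 0
N5 = N2 NAND N1 = 1 NAND 1 = 0
N7 = r NAND N5 = 0 NAND 0 = 1
N11 = N3 NAND N7 = 1 NAND 1 = 0
N13 = N4 NAND N11 = 0 NAND 0 = 1
N15 = N5 OR N13 = 0 OR 1 = 1

N4 = 0, N15 = 1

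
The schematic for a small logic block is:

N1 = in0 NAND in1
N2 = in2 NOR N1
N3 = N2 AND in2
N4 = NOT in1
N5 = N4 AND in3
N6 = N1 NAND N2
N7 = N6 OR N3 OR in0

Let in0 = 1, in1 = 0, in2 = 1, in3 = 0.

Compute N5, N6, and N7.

N1 = in0 NAND in1 = 1 NAND 0 = 1
N2 = in2 NOR N1 = 1 NOR 1 = 0
N3 = N2 AND in2 = 0 AND 1 = 0
N4 = NOT in1 = NOT 0 = 1
N5 = N4 AND in3 = 1 AND 0 = 0
N6 = N1 NAND N2 = 1 NAND 0 = 1
N7 = N6 OR N3 OR in0 = 1 OR 0 OR 1 = 1

N5 = 0; N6 = 1; N7 = 1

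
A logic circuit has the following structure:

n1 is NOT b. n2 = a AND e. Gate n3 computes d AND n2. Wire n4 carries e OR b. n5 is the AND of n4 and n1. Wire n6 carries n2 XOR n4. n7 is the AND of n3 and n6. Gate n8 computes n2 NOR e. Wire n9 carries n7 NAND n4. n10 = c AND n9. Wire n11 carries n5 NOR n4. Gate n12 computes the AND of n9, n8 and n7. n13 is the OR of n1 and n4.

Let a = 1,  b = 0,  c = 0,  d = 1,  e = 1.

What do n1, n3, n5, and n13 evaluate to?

n1 = 1  n3 = 1  n5 = 1  n13 = 1

n1 = NOT b = NOT 0 = 1
n2 = a AND e = 1 AND 1 = 1
n3 = d AND n2 = 1 AND 1 = 1
n4 = e OR b = 1 OR 0 = 1
n5 = n4 AND n1 = 1 AND 1 = 1
n13 = n1 OR n4 = 1 OR 1 = 1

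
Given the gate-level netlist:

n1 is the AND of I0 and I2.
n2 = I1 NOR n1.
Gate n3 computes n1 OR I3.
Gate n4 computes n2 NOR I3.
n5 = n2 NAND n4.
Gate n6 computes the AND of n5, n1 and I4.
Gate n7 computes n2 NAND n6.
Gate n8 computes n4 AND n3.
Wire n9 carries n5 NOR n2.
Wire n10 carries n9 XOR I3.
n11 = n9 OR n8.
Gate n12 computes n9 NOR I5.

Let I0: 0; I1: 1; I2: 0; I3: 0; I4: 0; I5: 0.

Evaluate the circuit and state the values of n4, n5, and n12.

n4 = 1  n5 = 1  n12 = 1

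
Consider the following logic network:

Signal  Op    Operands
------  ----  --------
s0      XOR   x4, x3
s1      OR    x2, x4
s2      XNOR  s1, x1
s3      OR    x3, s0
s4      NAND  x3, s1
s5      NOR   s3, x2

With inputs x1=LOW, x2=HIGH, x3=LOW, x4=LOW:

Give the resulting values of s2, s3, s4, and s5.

s2 = LOW  s3 = LOW  s4 = HIGH  s5 = LOW

s0 = x4 XOR x3 = LOW XOR LOW = LOW
s1 = x2 OR x4 = HIGH OR LOW = HIGH
s2 = s1 XNOR x1 = HIGH XNOR LOW = LOW
s3 = x3 OR s0 = LOW OR LOW = LOW
s4 = x3 NAND s1 = LOW NAND HIGH = HIGH
s5 = s3 NOR x2 = LOW NOR HIGH = LOW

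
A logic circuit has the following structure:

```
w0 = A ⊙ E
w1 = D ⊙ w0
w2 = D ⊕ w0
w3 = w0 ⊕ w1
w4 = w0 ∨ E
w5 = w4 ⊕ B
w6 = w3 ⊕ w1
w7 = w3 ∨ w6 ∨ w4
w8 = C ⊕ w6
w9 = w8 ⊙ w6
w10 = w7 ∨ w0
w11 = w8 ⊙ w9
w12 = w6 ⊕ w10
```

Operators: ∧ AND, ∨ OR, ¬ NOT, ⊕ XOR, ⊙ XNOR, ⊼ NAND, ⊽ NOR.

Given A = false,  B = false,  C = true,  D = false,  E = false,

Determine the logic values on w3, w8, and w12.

w3 = true; w8 = false; w12 = false

w0 = A XNOR E = false XNOR false = true
w1 = D XNOR w0 = false XNOR true = false
w3 = w0 XOR w1 = true XOR false = true
w4 = w0 OR E = true OR false = true
w6 = w3 XOR w1 = true XOR false = true
w7 = w3 OR w6 OR w4 = true OR true OR true = true
w8 = C XOR w6 = true XOR true = false
w10 = w7 OR w0 = true OR true = true
w12 = w6 XOR w10 = true XOR true = false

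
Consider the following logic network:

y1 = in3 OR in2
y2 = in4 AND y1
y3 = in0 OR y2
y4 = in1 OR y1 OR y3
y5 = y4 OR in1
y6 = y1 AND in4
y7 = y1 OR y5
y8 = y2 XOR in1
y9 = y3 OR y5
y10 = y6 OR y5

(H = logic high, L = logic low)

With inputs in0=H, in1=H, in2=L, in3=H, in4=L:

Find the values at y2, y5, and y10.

y2 = L, y5 = H, y10 = H

y1 = in3 OR in2 = H OR L = H
y2 = in4 AND y1 = L AND H = L
y3 = in0 OR y2 = H OR L = H
y4 = in1 OR y1 OR y3 = H OR H OR H = H
y5 = y4 OR in1 = H OR H = H
y6 = y1 AND in4 = H AND L = L
y10 = y6 OR y5 = L OR H = H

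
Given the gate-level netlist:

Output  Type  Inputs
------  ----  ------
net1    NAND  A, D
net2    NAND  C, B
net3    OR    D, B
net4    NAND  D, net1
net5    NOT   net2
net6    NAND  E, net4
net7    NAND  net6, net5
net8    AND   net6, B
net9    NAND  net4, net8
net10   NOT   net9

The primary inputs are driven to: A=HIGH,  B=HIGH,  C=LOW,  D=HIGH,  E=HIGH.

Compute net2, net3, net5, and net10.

net2 = HIGH  net3 = HIGH  net5 = LOW  net10 = LOW

net1 = A NAND D = HIGH NAND HIGH = LOW
net2 = C NAND B = LOW NAND HIGH = HIGH
net3 = D OR B = HIGH OR HIGH = HIGH
net4 = D NAND net1 = HIGH NAND LOW = HIGH
net5 = NOT net2 = NOT HIGH = LOW
net6 = E NAND net4 = HIGH NAND HIGH = LOW
net8 = net6 AND B = LOW AND HIGH = LOW
net9 = net4 NAND net8 = HIGH NAND LOW = HIGH
net10 = NOT net9 = NOT HIGH = LOW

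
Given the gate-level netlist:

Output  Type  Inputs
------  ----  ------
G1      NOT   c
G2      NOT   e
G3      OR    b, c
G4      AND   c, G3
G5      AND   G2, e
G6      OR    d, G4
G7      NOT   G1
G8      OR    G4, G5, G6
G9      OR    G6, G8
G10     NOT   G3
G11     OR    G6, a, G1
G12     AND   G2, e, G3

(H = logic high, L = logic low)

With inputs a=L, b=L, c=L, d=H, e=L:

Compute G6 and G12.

G6 = H; G12 = L

G2 = NOT e = NOT L = H
G3 = b OR c = L OR L = L
G4 = c AND G3 = L AND L = L
G6 = d OR G4 = H OR L = H
G12 = G2 AND e AND G3 = H AND L AND L = L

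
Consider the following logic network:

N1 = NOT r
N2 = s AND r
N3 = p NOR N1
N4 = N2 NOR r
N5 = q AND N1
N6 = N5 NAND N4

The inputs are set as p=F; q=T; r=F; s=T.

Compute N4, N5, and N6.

N4 = T; N5 = T; N6 = F

N1 = NOT r = NOT F = T
N2 = s AND r = T AND F = F
N4 = N2 NOR r = F NOR F = T
N5 = q AND N1 = T AND T = T
N6 = N5 NAND N4 = T NAND T = F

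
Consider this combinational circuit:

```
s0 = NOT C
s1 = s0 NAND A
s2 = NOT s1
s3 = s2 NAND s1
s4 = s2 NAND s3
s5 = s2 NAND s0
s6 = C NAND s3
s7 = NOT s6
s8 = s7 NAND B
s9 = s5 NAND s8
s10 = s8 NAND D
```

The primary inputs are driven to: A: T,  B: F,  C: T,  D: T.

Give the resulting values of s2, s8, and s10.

s0 = NOT C = NOT T = F
s1 = s0 NAND A = F NAND T = T
s2 = NOT s1 = NOT T = F
s3 = s2 NAND s1 = F NAND T = T
s6 = C NAND s3 = T NAND T = F
s7 = NOT s6 = NOT F = T
s8 = s7 NAND B = T NAND F = T
s10 = s8 NAND D = T NAND T = F

s2 = F  s8 = T  s10 = F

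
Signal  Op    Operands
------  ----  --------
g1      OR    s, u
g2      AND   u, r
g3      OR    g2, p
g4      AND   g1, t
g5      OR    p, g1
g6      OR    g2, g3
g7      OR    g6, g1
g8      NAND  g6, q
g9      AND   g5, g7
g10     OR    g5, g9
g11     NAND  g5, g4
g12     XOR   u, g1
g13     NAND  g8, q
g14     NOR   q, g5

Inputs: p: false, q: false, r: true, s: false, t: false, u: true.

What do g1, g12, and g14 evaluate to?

g1 = true  g12 = false  g14 = false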